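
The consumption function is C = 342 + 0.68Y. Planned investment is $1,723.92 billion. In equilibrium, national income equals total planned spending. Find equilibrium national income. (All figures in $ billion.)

Y = 6456

Y = C + I = 342 + 0.68Y + 1723.92
Y − 0.68Y = 2065.92
0.32Y = 2065.92, so Y = 2065.92/0.32 = 6456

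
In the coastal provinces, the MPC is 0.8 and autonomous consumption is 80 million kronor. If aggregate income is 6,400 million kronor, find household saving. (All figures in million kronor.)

C = 80 + 0.8(6400) = 80 + 5120 = 5200
S = Y − C = 6400 − 5200 = 1200

S = 1200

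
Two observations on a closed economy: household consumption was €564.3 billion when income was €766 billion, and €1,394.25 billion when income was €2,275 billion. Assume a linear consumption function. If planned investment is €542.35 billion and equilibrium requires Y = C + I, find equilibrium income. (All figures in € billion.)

Y = 1523

MPC = (1394.25 − 564.3)/(2275 − 766) = 829.95/1509 = 0.55
a = 564.3 − 0.55(766) = 143
Equilibrium: Y = 143 + 0.55Y + 542.35
0.45Y = 685.35, so Y = 685.35/0.45 = 1523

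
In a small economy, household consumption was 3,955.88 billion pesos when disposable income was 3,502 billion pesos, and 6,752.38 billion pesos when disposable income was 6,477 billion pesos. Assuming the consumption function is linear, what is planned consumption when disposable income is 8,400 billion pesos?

C = 8560

MPC = (6752.38 − 3955.88)/(6477 − 3502) = 2796.5/2975 = 0.94
a = 3955.88 − 0.94(3502) = 3955.88 − 3291.88 = 664
C = 664 + 0.94(8400) = 664 + 7896 = 8560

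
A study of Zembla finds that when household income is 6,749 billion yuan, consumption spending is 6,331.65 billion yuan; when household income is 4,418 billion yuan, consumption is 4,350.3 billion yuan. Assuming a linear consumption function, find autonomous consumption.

a = 595

MPC = ΔC/ΔY = (6331.65 − 4350.3)/(6749 − 4418) = 1981.35/2331 = 0.85
a = C − MPC·Y = 4350.3 − 0.85(4418) = 4350.3 − 3755.3 = 595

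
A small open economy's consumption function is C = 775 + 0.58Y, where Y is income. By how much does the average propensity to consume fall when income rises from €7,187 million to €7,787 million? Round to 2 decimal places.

ΔAPC = 0.01

At Y = 7187: C = 775 + 0.58(7187) = 4943.46, APC = 4943.46/7187 = 0.688
At Y = 7787: C = 5291.46, APC = 5291.46/7787 = 0.680
Fall in APC = 0.688 − 0.680 = 0.008 ≈ 0.01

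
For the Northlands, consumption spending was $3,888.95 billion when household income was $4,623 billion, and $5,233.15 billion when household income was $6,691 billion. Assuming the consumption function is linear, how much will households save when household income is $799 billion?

MPC = (5233.15 − 3888.95)/(6691 − 4623) = 1344.2/2068 = 0.65
a = 3888.95 − 0.65(4623) = 3888.95 − 3004.95 = 884
C = 884 + 0.65(799) = 1403.35
S = 799 − 1403.35 = -604.35

S = -604.35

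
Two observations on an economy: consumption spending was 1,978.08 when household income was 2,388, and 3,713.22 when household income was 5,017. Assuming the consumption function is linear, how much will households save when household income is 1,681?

S = 169.54

MPC = (3713.22 − 1978.08)/(5017 − 2388) = 1735.14/2629 = 0.66
a = 1978.08 − 0.66(2388) = 1978.08 − 1576.08 = 402
C = 402 + 0.66(1681) = 1511.46
S = 1681 − 1511.46 = 169.54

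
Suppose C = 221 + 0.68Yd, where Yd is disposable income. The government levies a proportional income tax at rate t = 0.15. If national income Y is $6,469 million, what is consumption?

C = 3960.082

Yd = (1 − 0.15)(6469) = 0.85(6469) = 5498.65
C = 221 + 0.68(5498.65) = 221 + 3739.082 = 3960.082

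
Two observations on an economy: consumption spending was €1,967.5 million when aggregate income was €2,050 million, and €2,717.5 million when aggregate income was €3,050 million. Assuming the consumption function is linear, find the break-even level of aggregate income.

MPC = (2717.5 − 1967.5)/(3050 − 2050) = 750/1000 = 0.75
a = 1967.5 − 0.75(2050) = 1967.5 − 1537.5 = 430
Break-even: Y = a/(1−MPC) = 430/0.25 = 1720

Y = 1720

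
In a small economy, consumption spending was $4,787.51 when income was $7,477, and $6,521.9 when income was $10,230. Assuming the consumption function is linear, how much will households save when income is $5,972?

S = 2132.64

MPC = (6521.9 − 4787.51)/(10230 − 7477) = 1734.39/2753 = 0.63
a = 4787.51 − 0.63(7477) = 4787.51 − 4710.51 = 77
C = 77 + 0.63(5972) = 3839.36
S = 5972 − 3839.36 = 2132.64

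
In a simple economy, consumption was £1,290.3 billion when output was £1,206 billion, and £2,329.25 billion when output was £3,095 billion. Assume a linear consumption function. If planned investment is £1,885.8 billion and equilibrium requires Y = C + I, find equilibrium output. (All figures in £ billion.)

Y = 5584

MPC = (2329.25 − 1290.3)/(3095 − 1206) = 1038.95/1889 = 0.55
a = 1290.3 − 0.55(1206) = 627
Equilibrium: Y = 627 + 0.55Y + 1885.8
0.45Y = 2512.8, so Y = 2512.8/0.45 = 5584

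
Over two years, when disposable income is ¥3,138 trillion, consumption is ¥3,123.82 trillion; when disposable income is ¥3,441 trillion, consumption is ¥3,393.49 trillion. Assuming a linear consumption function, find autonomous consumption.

a = 331

MPC = ΔC/ΔY = (3393.49 − 3123.82)/(3441 − 3138) = 269.67/303 = 0.89
a = C − MPC·Y = 3123.82 − 0.89(3138) = 3123.82 − 2792.82 = 331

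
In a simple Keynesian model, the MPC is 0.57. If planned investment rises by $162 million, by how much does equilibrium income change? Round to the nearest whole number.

ΔY ≈ 377

The multiplier is 1/(1 − MPC) = 1/0.43.
ΔY = 162/0.43 = 376.74 ≈ 377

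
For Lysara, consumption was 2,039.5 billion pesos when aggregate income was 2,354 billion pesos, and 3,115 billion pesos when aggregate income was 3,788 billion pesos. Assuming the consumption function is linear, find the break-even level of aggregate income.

MPC = (3115 − 2039.5)/(3788 − 2354) = 1075.5/1434 = 0.75
a = 2039.5 − 0.75(2354) = 2039.5 − 1765.5 = 274
Break-even: Y = a/(1−MPC) = 274/0.25 = 1096

Y = 1096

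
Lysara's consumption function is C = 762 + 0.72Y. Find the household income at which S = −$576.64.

S = Y − C = -762 + 0.28Y
-762 + 0.28Y = -576.64, so 0.28Y = 185.36 and Y = 662

Y = 662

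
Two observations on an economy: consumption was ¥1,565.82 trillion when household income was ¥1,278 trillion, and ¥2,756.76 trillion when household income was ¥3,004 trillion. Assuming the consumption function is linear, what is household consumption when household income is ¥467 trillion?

MPC = (2756.76 − 1565.82)/(3004 − 1278) = 1190.94/1726 = 0.69
a = 1565.82 − 0.69(1278) = 1565.82 − 881.82 = 684
C = 684 + 0.69(467) = 684 + 322.23 = 1006.23

C = 1006.23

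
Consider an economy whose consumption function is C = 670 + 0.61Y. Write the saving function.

S = Y − C = Y − (670 + 0.61Y) = -670 + (1 − 0.61)Y

S = -670 + 0.39Y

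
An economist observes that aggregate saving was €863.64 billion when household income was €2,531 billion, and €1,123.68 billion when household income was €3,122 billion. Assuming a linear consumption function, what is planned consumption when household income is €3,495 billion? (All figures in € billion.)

MPS = ΔS/ΔY = (1123.68 − 863.64)/(3122 − 2531) = 260.04/591 = 0.44
MPC = 1 − MPS = 0.56
Autonomous saving = 863.64 − 0.44(2531) = -250, so a = 250
C = 250 + 0.56(3495) = 250 + 1957.2 = 2207.2

C = 2207.2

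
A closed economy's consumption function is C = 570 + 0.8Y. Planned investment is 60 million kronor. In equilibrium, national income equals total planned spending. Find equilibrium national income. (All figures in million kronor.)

Y = 3150

Y = C + I = 570 + 0.8Y + 60
Y − 0.8Y = 630
0.2Y = 630, so Y = 630/0.2 = 3150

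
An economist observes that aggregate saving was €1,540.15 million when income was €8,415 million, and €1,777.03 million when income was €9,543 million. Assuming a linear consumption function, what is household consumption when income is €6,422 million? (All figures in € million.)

MPS = ΔS/ΔY = (1777.03 − 1540.15)/(9543 − 8415) = 236.88/1128 = 0.21
MPC = 1 − MPS = 0.79
Autonomous saving = 1540.15 − 0.21(8415) = -227, so a = 227
C = 227 + 0.79(6422) = 227 + 5073.38 = 5300.38

C = 5300.38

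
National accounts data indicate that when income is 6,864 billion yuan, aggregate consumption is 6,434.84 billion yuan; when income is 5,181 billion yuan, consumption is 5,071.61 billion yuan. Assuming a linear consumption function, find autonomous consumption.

a = 875

MPC = ΔC/ΔY = (6434.84 − 5071.61)/(6864 − 5181) = 1363.23/1683 = 0.81
a = C − MPC·Y = 5071.61 − 0.81(5181) = 5071.61 − 4196.61 = 875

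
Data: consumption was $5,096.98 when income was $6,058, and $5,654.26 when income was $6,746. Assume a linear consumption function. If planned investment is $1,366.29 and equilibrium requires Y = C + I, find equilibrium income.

Y = 8191

MPC = (5654.26 − 5096.98)/(6746 − 6058) = 557.28/688 = 0.81
a = 5096.98 − 0.81(6058) = 190
Equilibrium: Y = 190 + 0.81Y + 1366.29
0.19Y = 1556.29, so Y = 1556.29/0.19 = 8191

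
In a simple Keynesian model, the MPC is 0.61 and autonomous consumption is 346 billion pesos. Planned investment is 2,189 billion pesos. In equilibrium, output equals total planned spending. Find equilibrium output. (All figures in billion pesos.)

Y = C + I = 346 + 0.61Y + 2189
Y − 0.61Y = 2535
0.39Y = 2535, so Y = 2535/0.39 = 6500

Y = 6500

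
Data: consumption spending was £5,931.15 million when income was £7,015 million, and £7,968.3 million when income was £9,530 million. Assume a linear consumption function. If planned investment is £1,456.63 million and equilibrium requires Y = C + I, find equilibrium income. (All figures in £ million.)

Y = 8977

MPC = (7968.3 − 5931.15)/(9530 − 7015) = 2037.15/2515 = 0.81
a = 5931.15 − 0.81(7015) = 249
Equilibrium: Y = 249 + 0.81Y + 1456.63
0.19Y = 1705.63, so Y = 1705.63/0.19 = 8977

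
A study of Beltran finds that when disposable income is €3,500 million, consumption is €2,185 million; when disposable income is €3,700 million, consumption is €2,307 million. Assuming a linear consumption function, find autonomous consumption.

MPC = ΔC/ΔY = (2307 − 2185)/(3700 − 3500) = 122/200 = 0.61
a = C − MPC·Y = 2185 − 0.61(3500) = 2185 − 2135 = 50

a = 50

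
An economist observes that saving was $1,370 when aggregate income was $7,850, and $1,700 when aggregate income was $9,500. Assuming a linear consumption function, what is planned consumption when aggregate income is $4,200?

MPS = ΔS/ΔY = (1700 − 1370)/(9500 − 7850) = 330/1650 = 0.2
MPC = 1 − MPS = 0.8
Autonomous saving = 1370 − 0.2(7850) = -200, so a = 200
C = 200 + 0.8(4200) = 200 + 3360 = 3560

C = 3560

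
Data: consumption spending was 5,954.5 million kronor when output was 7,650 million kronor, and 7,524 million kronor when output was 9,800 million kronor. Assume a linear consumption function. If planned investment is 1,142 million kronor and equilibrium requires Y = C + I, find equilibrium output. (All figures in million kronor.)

Y = 5600

MPC = (7524 − 5954.5)/(9800 − 7650) = 1569.5/2150 = 0.73
a = 5954.5 − 0.73(7650) = 370
Equilibrium: Y = 370 + 0.73Y + 1142
0.27Y = 1512, so Y = 1512/0.27 = 5600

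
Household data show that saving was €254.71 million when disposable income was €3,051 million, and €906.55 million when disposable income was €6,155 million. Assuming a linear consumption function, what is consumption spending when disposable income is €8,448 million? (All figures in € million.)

C = 7059.92

MPS = ΔS/ΔY = (906.55 − 254.71)/(6155 − 3051) = 651.84/3104 = 0.21
MPC = 1 − MPS = 0.79
Autonomous saving = 254.71 − 0.21(3051) = -386, so a = 386
C = 386 + 0.79(8448) = 386 + 6673.92 = 7059.92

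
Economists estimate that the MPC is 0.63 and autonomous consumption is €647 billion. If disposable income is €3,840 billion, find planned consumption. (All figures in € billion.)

C = 3066.2

C = 647 + 0.63(3840) = 647 + 2419.2 = 3066.2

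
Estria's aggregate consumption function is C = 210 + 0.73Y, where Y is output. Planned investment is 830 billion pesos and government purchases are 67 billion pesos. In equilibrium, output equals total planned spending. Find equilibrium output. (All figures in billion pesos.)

Y = C + I + G = 210 + 0.73Y + 830 + 67
Y − 0.73Y = 1107
0.27Y = 1107, so Y = 1107/0.27 = 4100

Y = 4100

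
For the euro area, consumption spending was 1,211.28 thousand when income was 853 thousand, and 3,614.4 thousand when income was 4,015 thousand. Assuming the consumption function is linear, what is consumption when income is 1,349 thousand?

MPC = (3614.4 − 1211.28)/(4015 − 853) = 2403.12/3162 = 0.76
a = 1211.28 − 0.76(853) = 1211.28 − 648.28 = 563
C = 563 + 0.76(1349) = 563 + 1025.24 = 1588.24

C = 1588.24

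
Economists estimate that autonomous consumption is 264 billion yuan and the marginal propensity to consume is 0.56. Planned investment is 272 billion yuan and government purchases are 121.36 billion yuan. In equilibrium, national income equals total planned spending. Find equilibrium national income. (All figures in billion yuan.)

Y = C + I + G = 264 + 0.56Y + 272 + 121.36
Y − 0.56Y = 657.36
0.44Y = 657.36, so Y = 657.36/0.44 = 1494

Y = 1494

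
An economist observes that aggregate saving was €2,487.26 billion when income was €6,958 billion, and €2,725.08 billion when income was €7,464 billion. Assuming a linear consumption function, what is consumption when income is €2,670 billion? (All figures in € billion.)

C = 2198.1

MPS = ΔS/ΔY = (2725.08 − 2487.26)/(7464 − 6958) = 237.82/506 = 0.47
MPC = 1 − MPS = 0.53
Autonomous saving = 2487.26 − 0.47(6958) = -783, so a = 783
C = 783 + 0.53(2670) = 783 + 1415.1 = 2198.1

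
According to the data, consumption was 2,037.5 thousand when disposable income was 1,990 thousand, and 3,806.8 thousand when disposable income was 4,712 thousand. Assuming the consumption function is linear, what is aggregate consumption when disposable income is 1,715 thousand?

C = 1858.75

MPC = (3806.8 − 2037.5)/(4712 − 1990) = 1769.3/2722 = 0.65
a = 2037.5 − 0.65(1990) = 2037.5 − 1293.5 = 744
C = 744 + 0.65(1715) = 744 + 1114.75 = 1858.75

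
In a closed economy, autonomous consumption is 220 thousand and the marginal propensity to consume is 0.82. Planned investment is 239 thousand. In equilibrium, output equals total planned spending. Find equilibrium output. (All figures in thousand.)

Y = 2550

Y = C + I = 220 + 0.82Y + 239
Y − 0.82Y = 459
0.18Y = 459, so Y = 459/0.18 = 2550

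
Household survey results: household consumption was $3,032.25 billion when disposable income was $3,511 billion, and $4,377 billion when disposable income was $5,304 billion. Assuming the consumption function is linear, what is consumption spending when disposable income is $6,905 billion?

C = 5577.75

MPC = (4377 − 3032.25)/(5304 − 3511) = 1344.75/1793 = 0.75
a = 3032.25 − 0.75(3511) = 3032.25 − 2633.25 = 399
C = 399 + 0.75(6905) = 399 + 5178.75 = 5577.75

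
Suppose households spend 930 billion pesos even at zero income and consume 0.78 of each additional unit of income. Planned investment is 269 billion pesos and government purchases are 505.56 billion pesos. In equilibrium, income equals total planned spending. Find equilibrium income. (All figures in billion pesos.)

Y = 7748

Y = C + I + G = 930 + 0.78Y + 269 + 505.56
Y − 0.78Y = 1704.56
0.22Y = 1704.56, so Y = 1704.56/0.22 = 7748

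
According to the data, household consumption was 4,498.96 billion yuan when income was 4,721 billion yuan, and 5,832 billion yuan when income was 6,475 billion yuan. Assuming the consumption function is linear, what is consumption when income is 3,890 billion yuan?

C = 3867.4

MPC = (5832 − 4498.96)/(6475 − 4721) = 1333.04/1754 = 0.76
a = 4498.96 − 0.76(4721) = 4498.96 − 3587.96 = 911
C = 911 + 0.76(3890) = 911 + 2956.4 = 3867.4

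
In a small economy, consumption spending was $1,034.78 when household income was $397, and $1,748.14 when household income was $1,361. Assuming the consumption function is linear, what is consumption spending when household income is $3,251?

C = 3146.74

MPC = (1748.14 − 1034.78)/(1361 − 397) = 713.36/964 = 0.74
a = 1034.78 − 0.74(397) = 1034.78 − 293.78 = 741
C = 741 + 0.74(3251) = 741 + 2405.74 = 3146.74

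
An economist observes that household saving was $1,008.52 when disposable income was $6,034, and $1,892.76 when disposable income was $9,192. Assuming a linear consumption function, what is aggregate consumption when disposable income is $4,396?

C = 3846.12

MPS = ΔS/ΔY = (1892.76 − 1008.52)/(9192 − 6034) = 884.24/3158 = 0.28
MPC = 1 − MPS = 0.72
Autonomous saving = 1008.52 − 0.28(6034) = -681, so a = 681
C = 681 + 0.72(4396) = 681 + 3165.12 = 3846.12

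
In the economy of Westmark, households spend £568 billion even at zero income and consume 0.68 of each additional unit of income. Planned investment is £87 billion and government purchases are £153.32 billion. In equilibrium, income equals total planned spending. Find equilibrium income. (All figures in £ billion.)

Y = 2526

Y = C + I + G = 568 + 0.68Y + 87 + 153.32
Y − 0.68Y = 808.32
0.32Y = 808.32, so Y = 808.32/0.32 = 2526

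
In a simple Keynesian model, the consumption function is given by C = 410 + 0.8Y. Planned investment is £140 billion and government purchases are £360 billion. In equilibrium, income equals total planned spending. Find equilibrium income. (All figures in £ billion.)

Y = 4550

Y = C + I + G = 410 + 0.8Y + 140 + 360
Y − 0.8Y = 910
0.2Y = 910, so Y = 910/0.2 = 4550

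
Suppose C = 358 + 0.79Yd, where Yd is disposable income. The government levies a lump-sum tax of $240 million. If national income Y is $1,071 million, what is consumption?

C = 1014.49

Yd = Y − T = 1071 − 240 = 831
C = 358 + 0.79(831) = 358 + 656.49 = 1014.49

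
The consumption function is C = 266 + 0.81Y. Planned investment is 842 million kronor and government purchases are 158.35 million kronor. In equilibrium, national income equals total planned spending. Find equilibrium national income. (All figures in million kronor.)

Y = C + I + G = 266 + 0.81Y + 842 + 158.35
Y − 0.81Y = 1266.35
0.19Y = 1266.35, so Y = 1266.35/0.19 = 6665

Y = 6665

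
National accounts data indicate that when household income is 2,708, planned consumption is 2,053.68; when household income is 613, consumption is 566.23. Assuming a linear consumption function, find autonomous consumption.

a = 131

MPC = ΔC/ΔY = (2053.68 − 566.23)/(2708 − 613) = 1487.45/2095 = 0.71
a = C − MPC·Y = 566.23 − 0.71(613) = 566.23 − 435.23 = 131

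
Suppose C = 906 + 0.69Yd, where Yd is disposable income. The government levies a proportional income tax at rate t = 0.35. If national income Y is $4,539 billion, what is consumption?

C = 2941.7415

Yd = (1 − 0.35)(4539) = 0.65(4539) = 2950.35
C = 906 + 0.69(2950.35) = 906 + 2035.7415 = 2941.7415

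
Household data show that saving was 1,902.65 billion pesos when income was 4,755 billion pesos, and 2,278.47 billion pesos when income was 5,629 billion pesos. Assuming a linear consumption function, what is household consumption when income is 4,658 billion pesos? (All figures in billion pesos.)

C = 2797.06

MPS = ΔS/ΔY = (2278.47 − 1902.65)/(5629 − 4755) = 375.82/874 = 0.43
MPC = 1 − MPS = 0.57
Autonomous saving = 1902.65 − 0.43(4755) = -142, so a = 142
C = 142 + 0.57(4658) = 142 + 2655.06 = 2797.06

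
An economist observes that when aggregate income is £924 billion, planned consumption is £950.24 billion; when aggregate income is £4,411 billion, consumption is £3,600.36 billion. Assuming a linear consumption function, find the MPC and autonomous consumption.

MPC = ΔC/ΔY = (3600.36 − 950.24)/(4411 − 924) = 2650.12/3487 = 0.76
a = C − MPC·Y = 950.24 − 0.76(924) = 950.24 − 702.24 = 248

MPC = 0.76; a = 248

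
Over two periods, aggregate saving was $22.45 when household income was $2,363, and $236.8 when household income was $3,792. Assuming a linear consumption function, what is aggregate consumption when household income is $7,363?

MPS = ΔS/ΔY = (236.8 − 22.45)/(3792 − 2363) = 214.35/1429 = 0.15
MPC = 1 − MPS = 0.85
Autonomous saving = 22.45 − 0.15(2363) = -332, so a = 332
C = 332 + 0.85(7363) = 332 + 6258.55 = 6590.55

C = 6590.55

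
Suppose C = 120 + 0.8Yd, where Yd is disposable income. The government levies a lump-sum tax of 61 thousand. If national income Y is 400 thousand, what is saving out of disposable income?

Yd = Y − T = 400 − 61 = 339
C = 120 + 0.8(339) = 120 + 271.2 = 391.2
S = Yd − C = 339 − 391.2 = -52.2

S = -52.2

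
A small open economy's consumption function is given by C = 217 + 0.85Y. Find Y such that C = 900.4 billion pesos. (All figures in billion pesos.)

217 + 0.85Y = 900.4
0.85Y = 683.4, so Y = 683.4/0.85 = 804

Y = 804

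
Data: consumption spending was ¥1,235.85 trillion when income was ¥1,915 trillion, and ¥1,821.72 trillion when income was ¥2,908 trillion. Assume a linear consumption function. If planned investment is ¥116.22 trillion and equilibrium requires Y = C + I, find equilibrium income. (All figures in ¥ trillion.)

Y = 542

MPC = (1821.72 − 1235.85)/(2908 − 1915) = 585.87/993 = 0.59
a = 1235.85 − 0.59(1915) = 106
Equilibrium: Y = 106 + 0.59Y + 116.22
0.41Y = 222.22, so Y = 222.22/0.41 = 542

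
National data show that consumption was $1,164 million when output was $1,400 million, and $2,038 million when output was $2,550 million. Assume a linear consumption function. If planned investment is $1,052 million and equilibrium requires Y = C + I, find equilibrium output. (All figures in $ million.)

MPC = (2038 − 1164)/(2550 − 1400) = 874/1150 = 0.76
a = 1164 − 0.76(1400) = 100
Equilibrium: Y = 100 + 0.76Y + 1052
0.24Y = 1152, so Y = 1152/0.24 = 4800

Y = 4800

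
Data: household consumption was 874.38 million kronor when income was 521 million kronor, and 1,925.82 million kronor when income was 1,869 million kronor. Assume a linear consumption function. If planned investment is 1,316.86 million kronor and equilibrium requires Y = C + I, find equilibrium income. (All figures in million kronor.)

MPC = (1925.82 − 874.38)/(1869 − 521) = 1051.44/1348 = 0.78
a = 874.38 − 0.78(521) = 468
Equilibrium: Y = 468 + 0.78Y + 1316.86
0.22Y = 1784.86, so Y = 1784.86/0.22 = 8113

Y = 8113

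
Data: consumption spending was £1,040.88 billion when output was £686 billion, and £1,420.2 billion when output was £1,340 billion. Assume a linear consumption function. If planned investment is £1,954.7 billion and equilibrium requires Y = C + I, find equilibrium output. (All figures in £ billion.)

Y = 6185

MPC = (1420.2 − 1040.88)/(1340 − 686) = 379.32/654 = 0.58
a = 1040.88 − 0.58(686) = 643
Equilibrium: Y = 643 + 0.58Y + 1954.7
0.42Y = 2597.7, so Y = 2597.7/0.42 = 6185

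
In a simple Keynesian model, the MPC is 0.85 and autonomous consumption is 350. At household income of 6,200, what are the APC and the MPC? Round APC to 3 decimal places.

MPC = 0.85 (the slope of the consumption function)
C = 350 + 0.85(6200) = 5620, so APC = 5620/6200 = 0.906

APC = 0.906; MPC = 0.85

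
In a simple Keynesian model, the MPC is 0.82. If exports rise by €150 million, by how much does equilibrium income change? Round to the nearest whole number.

ΔY ≈ 833

The multiplier is 1/(1 − MPC) = 1/0.18.
ΔY = 150/0.18 = 833.33 ≈ 833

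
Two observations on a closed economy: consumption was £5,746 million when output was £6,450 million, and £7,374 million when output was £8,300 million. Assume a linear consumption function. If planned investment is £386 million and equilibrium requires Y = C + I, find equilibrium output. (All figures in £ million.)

Y = 3800

MPC = (7374 − 5746)/(8300 − 6450) = 1628/1850 = 0.88
a = 5746 − 0.88(6450) = 70
Equilibrium: Y = 70 + 0.88Y + 386
0.12Y = 456, so Y = 456/0.12 = 3800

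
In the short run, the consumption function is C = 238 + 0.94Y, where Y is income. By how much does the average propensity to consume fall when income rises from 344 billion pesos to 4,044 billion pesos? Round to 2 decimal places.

At Y = 344: C = 238 + 0.94(344) = 561.36, APC = 561.36/344 = 1.632
At Y = 4044: C = 4039.36, APC = 4039.36/4044 = 0.999
Fall in APC = 1.632 − 0.999 = 0.633 ≈ 0.63

ΔAPC = 0.63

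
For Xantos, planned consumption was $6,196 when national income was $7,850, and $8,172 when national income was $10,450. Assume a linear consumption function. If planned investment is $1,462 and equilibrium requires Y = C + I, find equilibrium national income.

MPC = (8172 − 6196)/(10450 − 7850) = 1976/2600 = 0.76
a = 6196 − 0.76(7850) = 230
Equilibrium: Y = 230 + 0.76Y + 1462
0.24Y = 1692, so Y = 1692/0.24 = 7050

Y = 7050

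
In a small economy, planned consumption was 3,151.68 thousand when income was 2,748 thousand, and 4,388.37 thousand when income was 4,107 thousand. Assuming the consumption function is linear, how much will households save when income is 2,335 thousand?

S = -440.85

MPC = (4388.37 − 3151.68)/(4107 − 2748) = 1236.69/1359 = 0.91
a = 3151.68 − 0.91(2748) = 3151.68 − 2500.68 = 651
C = 651 + 0.91(2335) = 2775.85
S = 2335 − 2775.85 = -440.85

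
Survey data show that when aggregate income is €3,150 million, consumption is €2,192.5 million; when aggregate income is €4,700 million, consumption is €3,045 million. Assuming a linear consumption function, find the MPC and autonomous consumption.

MPC = ΔC/ΔY = (3045 − 2192.5)/(4700 − 3150) = 852.5/1550 = 0.55
a = C − MPC·Y = 2192.5 − 0.55(3150) = 2192.5 − 1732.5 = 460

MPC = 0.55; a = 460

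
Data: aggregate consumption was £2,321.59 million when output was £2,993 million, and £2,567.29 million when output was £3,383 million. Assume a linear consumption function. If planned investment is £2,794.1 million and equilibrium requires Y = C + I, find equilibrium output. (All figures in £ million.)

Y = 8730

MPC = (2567.29 − 2321.59)/(3383 − 2993) = 245.7/390 = 0.63
a = 2321.59 − 0.63(2993) = 436
Equilibrium: Y = 436 + 0.63Y + 2794.1
0.37Y = 3230.1, so Y = 3230.1/0.37 = 8730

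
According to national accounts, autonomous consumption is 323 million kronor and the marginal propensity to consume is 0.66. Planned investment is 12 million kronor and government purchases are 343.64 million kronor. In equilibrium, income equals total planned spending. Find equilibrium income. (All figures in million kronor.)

Y = C + I + G = 323 + 0.66Y + 12 + 343.64
Y − 0.66Y = 678.64
0.34Y = 678.64, so Y = 678.64/0.34 = 1996

Y = 1996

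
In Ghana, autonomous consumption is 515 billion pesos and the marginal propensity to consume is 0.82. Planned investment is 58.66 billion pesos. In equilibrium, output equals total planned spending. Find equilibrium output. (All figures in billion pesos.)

Y = C + I = 515 + 0.82Y + 58.66
Y − 0.82Y = 573.66
0.18Y = 573.66, so Y = 573.66/0.18 = 3187

Y = 3187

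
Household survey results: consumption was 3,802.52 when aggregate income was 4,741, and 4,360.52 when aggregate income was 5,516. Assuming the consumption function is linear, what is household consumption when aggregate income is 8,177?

C = 6276.44

MPC = (4360.52 − 3802.52)/(5516 − 4741) = 558/775 = 0.72
a = 3802.52 − 0.72(4741) = 3802.52 − 3413.52 = 389
C = 389 + 0.72(8177) = 389 + 5887.44 = 6276.44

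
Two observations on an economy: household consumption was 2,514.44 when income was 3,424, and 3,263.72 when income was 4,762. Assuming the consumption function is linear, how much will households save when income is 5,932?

MPC = (3263.72 − 2514.44)/(4762 − 3424) = 749.28/1338 = 0.56
a = 2514.44 − 0.56(3424) = 2514.44 − 1917.44 = 597
C = 597 + 0.56(5932) = 3918.92
S = 5932 − 3918.92 = 2013.08

S = 2013.08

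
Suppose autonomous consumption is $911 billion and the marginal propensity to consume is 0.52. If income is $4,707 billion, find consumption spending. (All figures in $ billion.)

C = 3358.64

C = 911 + 0.52(4707) = 911 + 2447.64 = 3358.64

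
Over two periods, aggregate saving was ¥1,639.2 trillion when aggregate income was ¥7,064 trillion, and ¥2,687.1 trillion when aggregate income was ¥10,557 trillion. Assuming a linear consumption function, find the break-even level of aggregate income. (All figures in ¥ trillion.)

Y = 1600

MPS = ΔS/ΔY = (2687.1 − 1639.2)/(10557 − 7064) = 1047.9/3493 = 0.3
MPC = 1 − MPS = 0.7
From S(7064) = 1639.2: −a + 0.3(7064) = 1639.2, so a = 2119.2 − 1639.2 = 480
Break-even (S = 0): Y = a/MPS = 480/0.3 = 1600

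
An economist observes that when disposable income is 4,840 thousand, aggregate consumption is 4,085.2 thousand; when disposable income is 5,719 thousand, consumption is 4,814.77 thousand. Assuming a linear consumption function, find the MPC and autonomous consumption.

MPC = 0.83; a = 68

MPC = ΔC/ΔY = (4814.77 − 4085.2)/(5719 − 4840) = 729.57/879 = 0.83
a = C − MPC·Y = 4085.2 − 0.83(4840) = 4085.2 − 4017.2 = 68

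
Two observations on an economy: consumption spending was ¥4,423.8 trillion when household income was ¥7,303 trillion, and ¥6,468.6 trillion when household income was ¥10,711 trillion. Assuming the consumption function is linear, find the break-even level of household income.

MPC = (6468.6 − 4423.8)/(10711 − 7303) = 2044.8/3408 = 0.6
a = 4423.8 − 0.6(7303) = 4423.8 − 4381.8 = 42
Break-even: Y = a/(1−MPC) = 42/0.4 = 105

Y = 105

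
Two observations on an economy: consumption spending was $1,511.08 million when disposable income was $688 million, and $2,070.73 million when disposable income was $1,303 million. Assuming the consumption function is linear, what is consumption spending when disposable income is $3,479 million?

MPC = (2070.73 − 1511.08)/(1303 − 688) = 559.65/615 = 0.91
a = 1511.08 − 0.91(688) = 1511.08 − 626.08 = 885
C = 885 + 0.91(3479) = 885 + 3165.89 = 4050.89

C = 4050.89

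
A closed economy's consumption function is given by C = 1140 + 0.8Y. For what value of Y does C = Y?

Y = 5700

At break-even, C = Y: 1140 + 0.8Y = Y
0.2Y = 1140, so Y = 1140/0.2 = 5700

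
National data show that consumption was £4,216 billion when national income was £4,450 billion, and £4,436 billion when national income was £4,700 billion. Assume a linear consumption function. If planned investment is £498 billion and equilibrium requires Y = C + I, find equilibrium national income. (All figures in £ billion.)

Y = 6650

MPC = (4436 − 4216)/(4700 − 4450) = 220/250 = 0.88
a = 4216 − 0.88(4450) = 300
Equilibrium: Y = 300 + 0.88Y + 498
0.12Y = 798, so Y = 798/0.12 = 6650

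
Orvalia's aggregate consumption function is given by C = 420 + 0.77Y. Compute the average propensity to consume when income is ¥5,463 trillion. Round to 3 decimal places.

APC = 0.847

C = 420 + 0.77(5463) = 4626.51
APC = C/Y = 4626.51/5463 = 0.847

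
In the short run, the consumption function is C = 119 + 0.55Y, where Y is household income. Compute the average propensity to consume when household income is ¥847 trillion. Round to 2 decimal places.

C = 119 + 0.55(847) = 584.85
APC = C/Y = 584.85/847 = 0.69

APC = 0.69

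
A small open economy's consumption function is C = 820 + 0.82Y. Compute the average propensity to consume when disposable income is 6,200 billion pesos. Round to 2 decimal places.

C = 820 + 0.82(6200) = 5904
APC = C/Y = 5904/6200 = 0.95

APC = 0.95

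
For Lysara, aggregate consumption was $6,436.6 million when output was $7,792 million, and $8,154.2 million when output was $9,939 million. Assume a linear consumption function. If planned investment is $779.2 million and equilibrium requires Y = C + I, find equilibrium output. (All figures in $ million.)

Y = 4911

MPC = (8154.2 − 6436.6)/(9939 − 7792) = 1717.6/2147 = 0.8
a = 6436.6 − 0.8(7792) = 203
Equilibrium: Y = 203 + 0.8Y + 779.2
0.2Y = 982.2, so Y = 982.2/0.2 = 4911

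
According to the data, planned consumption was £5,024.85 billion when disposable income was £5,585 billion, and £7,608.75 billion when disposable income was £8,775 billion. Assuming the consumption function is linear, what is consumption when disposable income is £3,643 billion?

C = 3451.83

MPC = (7608.75 − 5024.85)/(8775 − 5585) = 2583.9/3190 = 0.81
a = 5024.85 − 0.81(5585) = 5024.85 − 4523.85 = 501
C = 501 + 0.81(3643) = 501 + 2950.83 = 3451.83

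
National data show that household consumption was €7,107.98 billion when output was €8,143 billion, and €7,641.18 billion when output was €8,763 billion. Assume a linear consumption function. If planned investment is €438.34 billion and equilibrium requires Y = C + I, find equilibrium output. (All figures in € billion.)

MPC = (7641.18 − 7107.98)/(8763 − 8143) = 533.2/620 = 0.86
a = 7107.98 − 0.86(8143) = 105
Equilibrium: Y = 105 + 0.86Y + 438.34
0.14Y = 543.34, so Y = 543.34/0.14 = 3881

Y = 3881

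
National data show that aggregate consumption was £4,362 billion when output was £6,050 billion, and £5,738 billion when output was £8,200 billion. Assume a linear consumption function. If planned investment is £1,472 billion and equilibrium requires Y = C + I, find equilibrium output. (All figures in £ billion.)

Y = 5450

MPC = (5738 − 4362)/(8200 − 6050) = 1376/2150 = 0.64
a = 4362 − 0.64(6050) = 490
Equilibrium: Y = 490 + 0.64Y + 1472
0.36Y = 1962, so Y = 1962/0.36 = 5450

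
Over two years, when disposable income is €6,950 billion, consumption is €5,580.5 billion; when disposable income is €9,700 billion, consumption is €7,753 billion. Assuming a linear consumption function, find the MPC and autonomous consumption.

MPC = 0.79; a = 90

MPC = ΔC/ΔY = (7753 − 5580.5)/(9700 − 6950) = 2172.5/2750 = 0.79
a = C − MPC·Y = 5580.5 − 0.79(6950) = 5580.5 − 5490.5 = 90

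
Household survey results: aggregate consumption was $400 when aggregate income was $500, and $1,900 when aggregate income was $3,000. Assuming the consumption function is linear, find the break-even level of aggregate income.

MPC = (1900 − 400)/(3000 − 500) = 1500/2500 = 0.6
a = 400 − 0.6(500) = 400 − 300 = 100
Break-even: Y = a/(1−MPC) = 100/0.4 = 250

Y = 250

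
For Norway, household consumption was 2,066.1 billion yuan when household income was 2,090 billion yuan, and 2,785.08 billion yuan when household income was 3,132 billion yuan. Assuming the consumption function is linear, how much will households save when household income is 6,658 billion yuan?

S = 1439.98

MPC = (2785.08 − 2066.1)/(3132 − 2090) = 718.98/1042 = 0.69
a = 2066.1 − 0.69(2090) = 2066.1 − 1442.1 = 624
C = 624 + 0.69(6658) = 5218.02
S = 6658 − 5218.02 = 1439.98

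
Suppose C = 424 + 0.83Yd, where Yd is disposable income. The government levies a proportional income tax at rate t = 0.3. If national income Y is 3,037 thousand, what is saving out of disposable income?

Yd = (1 − 0.3)(3037) = 0.7(3037) = 2125.9
C = 424 + 0.83(2125.9) = 424 + 1764.497 = 2188.497
S = Yd − C = 2125.9 − 2188.497 = -62.597

S = -62.597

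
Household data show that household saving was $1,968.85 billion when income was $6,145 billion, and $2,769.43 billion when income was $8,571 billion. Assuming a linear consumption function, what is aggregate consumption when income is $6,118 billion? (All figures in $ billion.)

MPS = ΔS/ΔY = (2769.43 − 1968.85)/(8571 − 6145) = 800.58/2426 = 0.33
MPC = 1 − MPS = 0.67
Autonomous saving = 1968.85 − 0.33(6145) = -59, so a = 59
C = 59 + 0.67(6118) = 59 + 4099.06 = 4158.06

C = 4158.06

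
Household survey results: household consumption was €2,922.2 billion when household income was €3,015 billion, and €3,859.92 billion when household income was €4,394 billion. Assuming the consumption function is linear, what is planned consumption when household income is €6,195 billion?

C = 5084.6

MPC = (3859.92 − 2922.2)/(4394 − 3015) = 937.72/1379 = 0.68
a = 2922.2 − 0.68(3015) = 2922.2 − 2050.2 = 872
C = 872 + 0.68(6195) = 872 + 4212.6 = 5084.6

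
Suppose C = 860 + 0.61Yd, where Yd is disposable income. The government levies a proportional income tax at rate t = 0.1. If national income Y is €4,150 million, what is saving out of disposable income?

S = 596.65

Yd = (1 − 0.1)(4150) = 0.9(4150) = 3735
C = 860 + 0.61(3735) = 860 + 2278.35 = 3138.35
S = Yd − C = 3735 − 3138.35 = 596.65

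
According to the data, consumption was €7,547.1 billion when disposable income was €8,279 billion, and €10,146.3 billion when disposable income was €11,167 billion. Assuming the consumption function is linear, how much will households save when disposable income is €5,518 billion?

MPC = (10146.3 − 7547.1)/(11167 − 8279) = 2599.2/2888 = 0.9
a = 7547.1 − 0.9(8279) = 7547.1 − 7451.1 = 96
C = 96 + 0.9(5518) = 5062.2
S = 5518 − 5062.2 = 455.8

S = 455.8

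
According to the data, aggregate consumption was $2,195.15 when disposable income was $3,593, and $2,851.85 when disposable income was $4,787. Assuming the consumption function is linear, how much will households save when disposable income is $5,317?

MPC = (2851.85 − 2195.15)/(4787 − 3593) = 656.7/1194 = 0.55
a = 2195.15 − 0.55(3593) = 2195.15 − 1976.15 = 219
C = 219 + 0.55(5317) = 3143.35
S = 5317 − 3143.35 = 2173.65

S = 2173.65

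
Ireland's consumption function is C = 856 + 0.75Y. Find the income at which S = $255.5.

S = Y − C = -856 + 0.25Y
-856 + 0.25Y = 255.5, so 0.25Y = 1111.5 and Y = 4446

Y = 4446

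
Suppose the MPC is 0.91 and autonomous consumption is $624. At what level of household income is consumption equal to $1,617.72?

624 + 0.91Y = 1617.72
0.91Y = 993.72, so Y = 993.72/0.91 = 1092

Y = 1092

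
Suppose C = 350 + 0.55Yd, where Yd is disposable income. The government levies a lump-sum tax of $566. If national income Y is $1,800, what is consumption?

C = 1028.7

Yd = Y − T = 1800 − 566 = 1234
C = 350 + 0.55(1234) = 350 + 678.7 = 1028.7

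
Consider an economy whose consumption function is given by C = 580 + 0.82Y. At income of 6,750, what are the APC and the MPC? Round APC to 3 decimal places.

APC = 0.906; MPC = 0.82

MPC = 0.82 (the slope of the consumption function)
C = 580 + 0.82(6750) = 6115, so APC = 6115/6750 = 0.906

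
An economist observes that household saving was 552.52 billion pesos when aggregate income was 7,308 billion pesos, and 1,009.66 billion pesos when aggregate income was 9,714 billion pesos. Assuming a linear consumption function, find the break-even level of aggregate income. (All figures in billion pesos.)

Y = 4400

MPS = ΔS/ΔY = (1009.66 − 552.52)/(9714 − 7308) = 457.14/2406 = 0.19
MPC = 1 − MPS = 0.81
From S(7308) = 552.52: −a + 0.19(7308) = 552.52, so a = 1388.52 − 552.52 = 836
Break-even (S = 0): Y = a/MPS = 836/0.19 = 4400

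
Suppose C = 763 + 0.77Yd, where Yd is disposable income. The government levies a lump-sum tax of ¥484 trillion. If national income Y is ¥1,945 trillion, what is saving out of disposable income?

S = -426.97

Yd = Y − T = 1945 − 484 = 1461
C = 763 + 0.77(1461) = 763 + 1124.97 = 1887.97
S = Yd − C = 1461 − 1887.97 = -426.97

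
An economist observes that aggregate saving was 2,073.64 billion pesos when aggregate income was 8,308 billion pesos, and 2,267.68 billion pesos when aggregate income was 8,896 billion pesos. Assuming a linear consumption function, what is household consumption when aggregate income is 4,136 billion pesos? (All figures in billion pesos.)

MPS = ΔS/ΔY = (2267.68 − 2073.64)/(8896 − 8308) = 194.04/588 = 0.33
MPC = 1 − MPS = 0.67
Autonomous saving = 2073.64 − 0.33(8308) = -668, so a = 668
C = 668 + 0.67(4136) = 668 + 2771.12 = 3439.12

C = 3439.12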